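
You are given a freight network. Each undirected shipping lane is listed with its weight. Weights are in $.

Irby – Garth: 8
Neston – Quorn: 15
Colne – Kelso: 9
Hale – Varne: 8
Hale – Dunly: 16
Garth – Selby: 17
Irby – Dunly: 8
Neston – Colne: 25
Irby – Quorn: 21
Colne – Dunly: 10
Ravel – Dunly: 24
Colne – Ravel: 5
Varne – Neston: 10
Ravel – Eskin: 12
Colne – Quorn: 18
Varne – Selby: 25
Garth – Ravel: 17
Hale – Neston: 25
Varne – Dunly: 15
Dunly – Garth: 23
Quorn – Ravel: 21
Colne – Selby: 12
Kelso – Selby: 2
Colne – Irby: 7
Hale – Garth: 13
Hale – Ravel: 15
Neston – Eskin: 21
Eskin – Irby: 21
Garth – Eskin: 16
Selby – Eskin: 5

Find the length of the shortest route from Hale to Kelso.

Compare a few routes:
Hale–Garth–Selby–Kelso: 13+17+2 = 32
Hale–Ravel–Colne–Selby–Kelso: 15+5+12+2 = 34
Hale–Ravel–Colne–Kelso: 15+5+9 = 29
Cheapest is Hale–Ravel–Colne–Kelso at $29.

$29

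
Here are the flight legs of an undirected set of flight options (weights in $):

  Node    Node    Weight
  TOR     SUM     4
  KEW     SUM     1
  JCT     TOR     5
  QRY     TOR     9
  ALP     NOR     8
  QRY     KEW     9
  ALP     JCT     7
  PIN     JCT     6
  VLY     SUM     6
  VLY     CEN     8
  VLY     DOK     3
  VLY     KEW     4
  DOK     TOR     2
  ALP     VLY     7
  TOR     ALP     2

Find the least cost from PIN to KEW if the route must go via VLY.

Shortest PIN→VLY: PIN → JCT → TOR → DOK → VLY = 16
Best VLY to KEW: VLY → KEW costing 4
Total via VLY: 16 + 4 = $20.

$20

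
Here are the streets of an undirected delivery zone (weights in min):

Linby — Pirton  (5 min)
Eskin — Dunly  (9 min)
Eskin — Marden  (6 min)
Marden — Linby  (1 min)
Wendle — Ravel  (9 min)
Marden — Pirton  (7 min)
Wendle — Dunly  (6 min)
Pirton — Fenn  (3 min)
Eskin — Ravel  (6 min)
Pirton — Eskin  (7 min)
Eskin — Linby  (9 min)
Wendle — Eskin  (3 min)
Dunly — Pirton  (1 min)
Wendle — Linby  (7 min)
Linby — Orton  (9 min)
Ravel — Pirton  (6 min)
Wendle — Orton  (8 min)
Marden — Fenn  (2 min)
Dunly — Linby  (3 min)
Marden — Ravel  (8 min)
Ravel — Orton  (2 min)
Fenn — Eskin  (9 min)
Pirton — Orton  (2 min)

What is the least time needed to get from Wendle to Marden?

Enumerating some paths:
Wendle–Dunly–Linby–Marden: 6+3+1 = 10
Wendle–Linby–Marden: 7+1 = 8
Wendle–Eskin–Marden: 3+6 = 9
Cheapest is Wendle–Linby–Marden at 8 min.

8 min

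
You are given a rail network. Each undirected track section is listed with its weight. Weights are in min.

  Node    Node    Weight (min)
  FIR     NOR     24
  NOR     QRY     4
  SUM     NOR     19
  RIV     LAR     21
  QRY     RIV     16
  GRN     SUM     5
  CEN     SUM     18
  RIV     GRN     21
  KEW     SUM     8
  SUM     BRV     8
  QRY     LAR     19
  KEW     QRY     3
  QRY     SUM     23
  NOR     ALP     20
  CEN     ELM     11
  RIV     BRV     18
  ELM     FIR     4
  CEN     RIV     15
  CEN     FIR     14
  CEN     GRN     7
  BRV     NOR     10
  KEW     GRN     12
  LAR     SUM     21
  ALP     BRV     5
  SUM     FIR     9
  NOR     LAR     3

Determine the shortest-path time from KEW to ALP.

Shortest distances from KEW:
KEW: 0
QRY: 3  (via KEW)
NOR: 7  (via QRY)
SUM: 8  (via KEW)
LAR: 10  (via NOR)
GRN: 12  (via KEW)
BRV: 16  (via SUM)
FIR: 17  (via SUM)
CEN: 19  (via GRN)
RIV: 19  (via QRY)
ALP: 21  (via BRV)
Shortest route: KEW → SUM → BRV → ALP = 21 min.

21 min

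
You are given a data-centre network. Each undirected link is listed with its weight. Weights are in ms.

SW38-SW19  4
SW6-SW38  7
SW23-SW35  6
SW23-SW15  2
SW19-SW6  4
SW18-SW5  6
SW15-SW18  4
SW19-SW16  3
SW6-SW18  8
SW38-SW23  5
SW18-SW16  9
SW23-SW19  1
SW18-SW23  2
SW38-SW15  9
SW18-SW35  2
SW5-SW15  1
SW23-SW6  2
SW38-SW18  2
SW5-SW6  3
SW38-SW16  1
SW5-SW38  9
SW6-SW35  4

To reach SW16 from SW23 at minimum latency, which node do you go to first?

SW19

Candidate routes:
SW23 - SW19 - SW16: 1+3 = 4
SW23 - SW18 - SW38 - SW16: 2+2+1 = 5
Cheapest is SW23 - SW19 - SW16 at 4 ms.
So from SW23 the first move is to SW19.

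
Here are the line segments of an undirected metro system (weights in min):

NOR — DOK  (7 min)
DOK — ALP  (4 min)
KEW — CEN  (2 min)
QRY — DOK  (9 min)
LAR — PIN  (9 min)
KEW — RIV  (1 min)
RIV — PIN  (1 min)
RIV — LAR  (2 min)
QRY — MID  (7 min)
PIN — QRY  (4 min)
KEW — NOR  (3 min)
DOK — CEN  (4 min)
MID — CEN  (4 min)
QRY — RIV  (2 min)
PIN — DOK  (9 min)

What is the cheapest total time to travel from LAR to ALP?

13 min

Enumerating some paths:
LAR–RIV–PIN–DOK–ALP: 2+1+9+4 = 16
LAR–RIV–KEW–CEN–DOK–ALP: 2+1+2+4+4 = 13
Cheapest is LAR–RIV–KEW–CEN–DOK–ALP at 13 min.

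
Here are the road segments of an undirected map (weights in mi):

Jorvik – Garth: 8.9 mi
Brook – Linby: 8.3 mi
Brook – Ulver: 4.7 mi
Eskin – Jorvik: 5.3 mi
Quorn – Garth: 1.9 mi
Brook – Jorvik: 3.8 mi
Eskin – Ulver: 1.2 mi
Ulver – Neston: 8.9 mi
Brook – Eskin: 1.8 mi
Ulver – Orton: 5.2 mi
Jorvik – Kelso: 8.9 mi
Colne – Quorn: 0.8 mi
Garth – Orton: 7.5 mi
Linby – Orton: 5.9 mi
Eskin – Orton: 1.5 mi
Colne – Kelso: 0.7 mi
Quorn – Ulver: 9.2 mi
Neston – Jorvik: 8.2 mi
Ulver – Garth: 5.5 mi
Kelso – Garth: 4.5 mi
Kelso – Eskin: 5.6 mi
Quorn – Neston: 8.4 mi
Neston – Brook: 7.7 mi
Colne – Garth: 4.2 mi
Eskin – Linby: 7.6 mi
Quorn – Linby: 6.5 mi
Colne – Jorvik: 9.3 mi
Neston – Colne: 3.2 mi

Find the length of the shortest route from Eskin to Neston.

9.5 mi

Settle nodes by increasing distance from Eskin:
Eskin: 0
Ulver: 1.2  (via Eskin)
Orton: 1.5  (via Eskin)
Brook: 1.8  (via Eskin)
Jorvik: 5.3  (via Eskin)
Kelso: 5.6  (via Eskin)
Colne: 6.3  (via Kelso)
Garth: 6.7  (via Ulver)
Quorn: 7.1  (via Colne)
Linby: 7.4  (via Orton)
Neston: 9.5  (via Brook)
Shortest route: Eskin → Brook → Neston = 9.5 mi.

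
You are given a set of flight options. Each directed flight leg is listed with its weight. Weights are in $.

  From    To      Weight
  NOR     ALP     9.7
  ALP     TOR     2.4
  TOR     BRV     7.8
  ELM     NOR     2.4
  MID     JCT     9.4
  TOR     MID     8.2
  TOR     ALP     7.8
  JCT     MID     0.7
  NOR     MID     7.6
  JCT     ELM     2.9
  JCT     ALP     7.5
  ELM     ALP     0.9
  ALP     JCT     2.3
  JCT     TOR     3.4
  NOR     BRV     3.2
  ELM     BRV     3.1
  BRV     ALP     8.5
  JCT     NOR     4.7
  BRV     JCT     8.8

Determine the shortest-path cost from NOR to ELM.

Candidate routes:
NOR - BRV - JCT - ELM: 3.2+8.8+2.9 = 14.9
NOR - BRV - ALP - JCT - ELM: 3.2+8.5+2.3+2.9 = 16.9
Cheapest is NOR - BRV - JCT - ELM at $14.9.

$14.9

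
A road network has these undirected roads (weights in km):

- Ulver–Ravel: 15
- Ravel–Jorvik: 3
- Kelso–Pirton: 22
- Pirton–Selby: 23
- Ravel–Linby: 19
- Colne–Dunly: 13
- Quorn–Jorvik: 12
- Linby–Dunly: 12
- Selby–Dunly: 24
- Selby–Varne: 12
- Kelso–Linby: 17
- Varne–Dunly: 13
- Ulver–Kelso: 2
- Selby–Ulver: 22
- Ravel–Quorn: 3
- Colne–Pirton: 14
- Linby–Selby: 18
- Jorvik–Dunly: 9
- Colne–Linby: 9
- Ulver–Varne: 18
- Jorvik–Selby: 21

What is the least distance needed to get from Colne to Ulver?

Running Dijkstra from Colne:
Colne: 0
Linby: 9  (via Colne)
Dunly: 13  (via Colne)
Pirton: 14  (via Colne)
Jorvik: 22  (via Dunly)
Ravel: 25  (via Jorvik)
Varne: 26  (via Dunly)
Kelso: 26  (via Linby)
Selby: 27  (via Linby)
Ulver: 28  (via Kelso)
Shortest route: Colne → Linby → Kelso → Ulver = 28 km.

28 km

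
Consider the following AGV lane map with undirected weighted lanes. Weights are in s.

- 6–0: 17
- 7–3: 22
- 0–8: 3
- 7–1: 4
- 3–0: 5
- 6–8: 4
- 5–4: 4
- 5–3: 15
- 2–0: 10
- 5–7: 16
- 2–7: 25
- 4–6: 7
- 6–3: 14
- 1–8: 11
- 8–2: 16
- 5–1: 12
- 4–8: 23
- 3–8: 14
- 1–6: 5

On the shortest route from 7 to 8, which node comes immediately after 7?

Candidate routes:
7–1–6–8: 4+5+4 = 13
7–1–8: 4+11 = 15
7–3–0–8: 22+5+3 = 30
7–1–6–0–8: 4+5+17+3 = 29
The minimum is 13 s via 7–1–6–8.
So from 7 the first move is to 1.

1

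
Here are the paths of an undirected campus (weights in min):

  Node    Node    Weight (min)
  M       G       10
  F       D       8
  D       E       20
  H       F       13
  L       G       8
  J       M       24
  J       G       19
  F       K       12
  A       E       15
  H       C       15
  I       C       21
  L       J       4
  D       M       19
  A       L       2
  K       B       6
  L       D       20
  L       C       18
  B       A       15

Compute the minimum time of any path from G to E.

25 min

Running Dijkstra from G:
G: 0
L: 8  (via G)
A: 10  (via L)
M: 10  (via G)
J: 12  (via L)
B: 25  (via A)
E: 25  (via A)
Shortest route: G → L → A → E = 25 min.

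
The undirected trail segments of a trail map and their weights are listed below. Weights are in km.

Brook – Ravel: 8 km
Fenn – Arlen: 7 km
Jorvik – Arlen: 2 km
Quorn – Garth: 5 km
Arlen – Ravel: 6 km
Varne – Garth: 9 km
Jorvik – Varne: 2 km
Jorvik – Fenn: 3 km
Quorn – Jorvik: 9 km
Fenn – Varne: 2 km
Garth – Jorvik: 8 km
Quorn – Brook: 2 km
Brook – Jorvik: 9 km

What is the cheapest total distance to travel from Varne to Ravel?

Compare a few routes:
Varne → Fenn → Jorvik → Arlen → Ravel: 2+3+2+6 = 13
Varne → Jorvik → Arlen → Ravel: 2+2+6 = 10
The minimum is 10 km via Varne → Jorvik → Arlen → Ravel.

10 km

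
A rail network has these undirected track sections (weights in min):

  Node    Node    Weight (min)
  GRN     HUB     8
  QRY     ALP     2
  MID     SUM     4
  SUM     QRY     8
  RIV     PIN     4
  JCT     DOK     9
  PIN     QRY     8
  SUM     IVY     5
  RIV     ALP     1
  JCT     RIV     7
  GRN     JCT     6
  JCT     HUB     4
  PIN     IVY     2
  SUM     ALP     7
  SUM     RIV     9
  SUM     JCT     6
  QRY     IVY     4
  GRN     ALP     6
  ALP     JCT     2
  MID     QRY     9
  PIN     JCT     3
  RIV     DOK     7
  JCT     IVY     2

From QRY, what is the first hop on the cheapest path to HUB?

ALP

Candidate routes:
QRY - ALP - JCT - HUB: 2+2+4 = 8
QRY - IVY - PIN - JCT - HUB: 4+2+3+4 = 13
QRY - IVY - JCT - HUB: 4+2+4 = 10
The minimum is 8 min via QRY - ALP - JCT - HUB.
So from QRY the first move is to ALP.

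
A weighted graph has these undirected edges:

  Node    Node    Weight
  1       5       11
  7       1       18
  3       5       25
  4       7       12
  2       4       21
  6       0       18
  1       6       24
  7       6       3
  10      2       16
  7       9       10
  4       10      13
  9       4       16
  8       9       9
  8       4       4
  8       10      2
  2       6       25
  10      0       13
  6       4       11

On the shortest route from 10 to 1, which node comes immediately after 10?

8

Enumerating some paths:
10–8–4–6–7–1: 2+4+11+3+18 = 38
10–8–4–7–1: 2+4+12+18 = 36
The minimum is 36 via 10–8–4–7–1.
So from 10 the first move is to 8.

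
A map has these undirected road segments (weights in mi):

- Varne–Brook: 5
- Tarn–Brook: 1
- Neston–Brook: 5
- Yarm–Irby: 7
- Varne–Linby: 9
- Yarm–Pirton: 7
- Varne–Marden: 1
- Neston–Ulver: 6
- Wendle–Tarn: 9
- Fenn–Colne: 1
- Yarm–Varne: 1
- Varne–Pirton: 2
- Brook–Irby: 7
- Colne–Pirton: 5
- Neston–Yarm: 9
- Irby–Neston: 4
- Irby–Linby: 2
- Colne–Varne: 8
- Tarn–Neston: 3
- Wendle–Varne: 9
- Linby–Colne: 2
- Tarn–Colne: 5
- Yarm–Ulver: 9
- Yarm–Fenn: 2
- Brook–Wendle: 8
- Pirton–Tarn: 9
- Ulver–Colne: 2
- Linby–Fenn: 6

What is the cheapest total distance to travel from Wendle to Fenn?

12 mi

Settle nodes by increasing distance from Wendle:
Wendle: 0
Brook: 8  (via Wendle)
Varne: 9  (via Wendle)
Tarn: 9  (via Wendle)
Yarm: 10  (via Varne)
Marden: 10  (via Varne)
Pirton: 11  (via Varne)
Fenn: 12  (via Yarm)
Shortest route: Wendle → Varne → Yarm → Fenn = 12 mi.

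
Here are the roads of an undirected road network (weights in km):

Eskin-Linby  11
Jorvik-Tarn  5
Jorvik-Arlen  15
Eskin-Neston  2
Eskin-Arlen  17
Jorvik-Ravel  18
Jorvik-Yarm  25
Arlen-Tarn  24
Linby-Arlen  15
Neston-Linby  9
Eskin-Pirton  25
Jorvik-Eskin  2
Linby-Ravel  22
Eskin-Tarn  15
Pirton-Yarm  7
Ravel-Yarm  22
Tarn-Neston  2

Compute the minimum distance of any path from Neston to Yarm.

Settle nodes by increasing distance from Neston:
Neston: 0
Tarn: 2  (via Neston)
Eskin: 2  (via Neston)
Jorvik: 4  (via Eskin)
Linby: 9  (via Neston)
Arlen: 19  (via Eskin)
Ravel: 22  (via Jorvik)
Pirton: 27  (via Eskin)
Yarm: 29  (via Jorvik)
Shortest route: Neston → Eskin → Jorvik → Yarm = 29 km.

29 km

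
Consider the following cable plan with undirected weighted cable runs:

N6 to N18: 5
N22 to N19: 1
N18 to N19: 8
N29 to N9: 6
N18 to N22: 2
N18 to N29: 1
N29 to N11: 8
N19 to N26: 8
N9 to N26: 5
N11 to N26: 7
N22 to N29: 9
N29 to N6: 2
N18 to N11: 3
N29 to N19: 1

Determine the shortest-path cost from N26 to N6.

Shortest distances from N26:
N26: 0
N9: 5  (via N26)
N11: 7  (via N26)
N19: 8  (via N26)
N29: 9  (via N19)
N22: 9  (via N19)
N18: 10  (via N11)
N6: 11  (via N29)
Shortest route: N26–N19–N29–N6 = 11.

11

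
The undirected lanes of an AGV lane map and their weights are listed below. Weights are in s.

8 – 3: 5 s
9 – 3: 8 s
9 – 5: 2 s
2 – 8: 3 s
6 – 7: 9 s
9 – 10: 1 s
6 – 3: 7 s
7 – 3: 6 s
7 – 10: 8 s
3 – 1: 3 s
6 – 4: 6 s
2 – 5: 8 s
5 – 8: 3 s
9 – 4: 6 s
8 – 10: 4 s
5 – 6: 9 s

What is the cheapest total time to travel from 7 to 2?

Candidate routes:
7–10–8–2: 8+4+3 = 15
7–10–9–5–2: 8+1+2+8 = 19
7–10–9–5–8–2: 8+1+2+3+3 = 17
7–3–8–2: 6+5+3 = 14
The minimum is 14 s via 7–3–8–2.

14 s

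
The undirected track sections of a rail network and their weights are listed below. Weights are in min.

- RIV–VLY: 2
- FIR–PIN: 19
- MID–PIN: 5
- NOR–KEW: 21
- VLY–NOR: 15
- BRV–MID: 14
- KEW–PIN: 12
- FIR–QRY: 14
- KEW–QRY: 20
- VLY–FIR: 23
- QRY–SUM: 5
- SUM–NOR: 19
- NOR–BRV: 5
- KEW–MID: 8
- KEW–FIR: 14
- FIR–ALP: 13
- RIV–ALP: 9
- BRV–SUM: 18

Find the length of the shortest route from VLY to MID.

Running Dijkstra from VLY:
VLY: 0
RIV: 2  (via VLY)
ALP: 11  (via RIV)
NOR: 15  (via VLY)
BRV: 20  (via NOR)
FIR: 23  (via VLY)
MID: 34  (via BRV)
Shortest route: VLY–NOR–BRV–MID = 34 min.

34 min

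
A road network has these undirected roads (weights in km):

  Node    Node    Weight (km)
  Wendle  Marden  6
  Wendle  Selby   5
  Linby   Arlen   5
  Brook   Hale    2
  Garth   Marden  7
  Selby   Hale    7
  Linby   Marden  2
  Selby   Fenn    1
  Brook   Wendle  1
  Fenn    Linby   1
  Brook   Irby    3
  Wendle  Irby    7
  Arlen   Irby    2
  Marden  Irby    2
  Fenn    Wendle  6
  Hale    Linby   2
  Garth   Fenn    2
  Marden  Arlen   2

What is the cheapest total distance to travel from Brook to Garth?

Settle nodes by increasing distance from Brook:
Brook: 0
Wendle: 1  (via Brook)
Hale: 2  (via Brook)
Irby: 3  (via Brook)
Linby: 4  (via Hale)
Marden: 5  (via Irby)
Fenn: 5  (via Linby)
Arlen: 5  (via Irby)
Selby: 6  (via Wendle)
Garth: 7  (via Fenn)
Shortest route: Brook → Hale → Linby → Fenn → Garth = 7 km.

7 km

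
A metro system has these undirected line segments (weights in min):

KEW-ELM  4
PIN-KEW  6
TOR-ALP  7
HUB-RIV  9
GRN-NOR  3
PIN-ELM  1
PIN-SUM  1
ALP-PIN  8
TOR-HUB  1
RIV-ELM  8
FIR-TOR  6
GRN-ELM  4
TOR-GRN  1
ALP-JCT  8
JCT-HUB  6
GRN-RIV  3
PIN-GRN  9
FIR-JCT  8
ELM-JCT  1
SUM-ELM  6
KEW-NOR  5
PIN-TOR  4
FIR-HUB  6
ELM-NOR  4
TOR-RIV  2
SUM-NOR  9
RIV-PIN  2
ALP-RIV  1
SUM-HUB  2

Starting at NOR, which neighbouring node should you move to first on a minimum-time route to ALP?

GRN

Enumerating some paths:
NOR → GRN → RIV → ALP: 3+3+1 = 7
NOR → GRN → ELM → PIN → RIV → ALP: 3+4+1+2+1 = 11
NOR → ELM → PIN → RIV → ALP: 4+1+2+1 = 8
The minimum is 7 min via NOR → GRN → RIV → ALP.
So from NOR the first move is to GRN.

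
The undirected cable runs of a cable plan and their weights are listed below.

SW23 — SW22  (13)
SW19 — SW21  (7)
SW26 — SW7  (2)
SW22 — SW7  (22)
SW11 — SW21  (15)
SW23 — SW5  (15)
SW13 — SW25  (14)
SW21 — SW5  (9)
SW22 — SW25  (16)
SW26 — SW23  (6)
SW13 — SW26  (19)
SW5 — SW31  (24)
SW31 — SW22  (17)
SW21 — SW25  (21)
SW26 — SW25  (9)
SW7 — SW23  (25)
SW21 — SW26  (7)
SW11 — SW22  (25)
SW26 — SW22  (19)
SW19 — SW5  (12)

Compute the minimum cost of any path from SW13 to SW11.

Shortest distances from SW13:
SW13: 0
SW25: 14  (via SW13)
SW26: 19  (via SW13)
SW7: 21  (via SW26)
SW23: 25  (via SW26)
SW21: 26  (via SW26)
SW22: 30  (via SW25)
SW19: 33  (via SW21)
SW5: 35  (via SW21)
SW11: 41  (via SW21)
Shortest route: SW13–SW26–SW21–SW11 = 41.

41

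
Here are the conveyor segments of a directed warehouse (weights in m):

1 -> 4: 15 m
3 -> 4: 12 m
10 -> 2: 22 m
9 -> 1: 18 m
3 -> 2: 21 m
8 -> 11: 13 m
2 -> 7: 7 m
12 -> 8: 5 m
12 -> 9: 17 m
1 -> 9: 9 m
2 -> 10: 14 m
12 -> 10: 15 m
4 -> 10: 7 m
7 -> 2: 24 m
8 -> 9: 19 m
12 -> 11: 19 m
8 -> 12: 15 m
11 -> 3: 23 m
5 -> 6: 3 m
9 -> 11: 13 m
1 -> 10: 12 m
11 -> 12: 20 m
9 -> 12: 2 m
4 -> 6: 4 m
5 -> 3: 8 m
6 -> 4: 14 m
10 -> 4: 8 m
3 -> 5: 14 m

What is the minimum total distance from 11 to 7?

Candidate routes:
11 → 12 → 10 → 2 → 7: 20+15+22+7 = 64
11 → 3 → 2 → 7: 23+21+7 = 51
The minimum is 51 m via 11 → 3 → 2 → 7.

51 m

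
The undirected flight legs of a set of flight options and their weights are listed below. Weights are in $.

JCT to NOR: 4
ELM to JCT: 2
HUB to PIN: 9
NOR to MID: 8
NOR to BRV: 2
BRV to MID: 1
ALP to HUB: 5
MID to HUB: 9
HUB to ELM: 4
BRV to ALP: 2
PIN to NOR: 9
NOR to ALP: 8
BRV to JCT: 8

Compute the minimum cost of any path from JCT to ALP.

Shortest distances from JCT:
JCT: 0
ELM: 2  (via JCT)
NOR: 4  (via JCT)
BRV: 6  (via NOR)
HUB: 6  (via ELM)
MID: 7  (via BRV)
ALP: 8  (via BRV)
Shortest route: JCT–NOR–BRV–ALP = $8.

$8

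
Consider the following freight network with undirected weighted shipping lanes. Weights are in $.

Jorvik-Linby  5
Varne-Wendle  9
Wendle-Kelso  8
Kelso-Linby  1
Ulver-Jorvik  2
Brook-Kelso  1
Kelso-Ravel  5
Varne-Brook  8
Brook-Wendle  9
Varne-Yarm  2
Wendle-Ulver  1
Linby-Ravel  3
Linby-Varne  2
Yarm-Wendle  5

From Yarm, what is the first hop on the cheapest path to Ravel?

Enumerating some paths:
Yarm - Varne - Linby - Kelso - Ravel: 2+2+1+5 = 10
Yarm - Varne - Brook - Kelso - Ravel: 2+8+1+5 = 16
Yarm - Varne - Linby - Ravel: 2+2+3 = 7
Yarm - Varne - Brook - Kelso - Linby - Ravel: 2+8+1+1+3 = 15
Cheapest is Yarm - Varne - Linby - Ravel at $7.
So from Yarm the first move is to Varne.

Varne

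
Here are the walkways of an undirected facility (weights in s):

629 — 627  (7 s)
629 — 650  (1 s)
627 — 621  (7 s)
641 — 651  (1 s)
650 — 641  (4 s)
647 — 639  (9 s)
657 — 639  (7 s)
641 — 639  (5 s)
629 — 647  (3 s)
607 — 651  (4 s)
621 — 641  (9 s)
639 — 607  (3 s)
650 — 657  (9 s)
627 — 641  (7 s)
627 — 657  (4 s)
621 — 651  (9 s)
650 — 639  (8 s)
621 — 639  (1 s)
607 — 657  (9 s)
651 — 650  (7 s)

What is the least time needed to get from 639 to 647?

Settle nodes by increasing distance from 639:
639: 0
621: 1  (via 639)
607: 3  (via 639)
641: 5  (via 639)
651: 6  (via 641)
657: 7  (via 639)
650: 8  (via 639)
627: 8  (via 621)
629: 9  (via 650)
647: 9  (via 639)
Shortest route: 639–647 = 9 s.

9 s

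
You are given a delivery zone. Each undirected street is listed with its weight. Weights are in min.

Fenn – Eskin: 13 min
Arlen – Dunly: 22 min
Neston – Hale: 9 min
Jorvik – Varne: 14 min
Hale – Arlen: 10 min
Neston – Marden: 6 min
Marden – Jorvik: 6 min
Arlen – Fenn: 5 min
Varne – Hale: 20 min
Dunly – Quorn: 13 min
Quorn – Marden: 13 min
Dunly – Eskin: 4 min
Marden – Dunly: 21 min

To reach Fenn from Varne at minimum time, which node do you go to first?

Hale

Compare a few routes:
Varne–Jorvik–Marden–Dunly–Eskin–Fenn: 14+6+21+4+13 = 58
Varne–Hale–Arlen–Fenn: 20+10+5 = 35
Varne–Jorvik–Marden–Neston–Hale–Arlen–Fenn: 14+6+6+9+10+5 = 50
Cheapest is Varne–Hale–Arlen–Fenn at 35 min.
So from Varne the first move is to Hale.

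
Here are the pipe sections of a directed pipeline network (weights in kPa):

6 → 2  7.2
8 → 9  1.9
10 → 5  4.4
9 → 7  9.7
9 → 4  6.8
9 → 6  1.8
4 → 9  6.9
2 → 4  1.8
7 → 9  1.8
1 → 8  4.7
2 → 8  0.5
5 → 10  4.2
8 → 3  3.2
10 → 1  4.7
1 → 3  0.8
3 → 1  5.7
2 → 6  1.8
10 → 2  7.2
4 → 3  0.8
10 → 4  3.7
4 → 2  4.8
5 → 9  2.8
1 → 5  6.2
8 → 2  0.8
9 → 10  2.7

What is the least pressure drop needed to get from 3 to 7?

22 kPa

Enumerating some paths:
3–1–5–9–7: 5.7+6.2+2.8+9.7 = 24.4
3–1–8–2–4–9–7: 5.7+4.7+0.8+1.8+6.9+9.7 = 29.6
3–1–5–10–2–8–9–7: 5.7+6.2+4.2+7.2+0.5+1.9+9.7 = 35.4
3–1–8–9–7: 5.7+4.7+1.9+9.7 = 22
The minimum is 22 kPa via 3–1–8–9–7.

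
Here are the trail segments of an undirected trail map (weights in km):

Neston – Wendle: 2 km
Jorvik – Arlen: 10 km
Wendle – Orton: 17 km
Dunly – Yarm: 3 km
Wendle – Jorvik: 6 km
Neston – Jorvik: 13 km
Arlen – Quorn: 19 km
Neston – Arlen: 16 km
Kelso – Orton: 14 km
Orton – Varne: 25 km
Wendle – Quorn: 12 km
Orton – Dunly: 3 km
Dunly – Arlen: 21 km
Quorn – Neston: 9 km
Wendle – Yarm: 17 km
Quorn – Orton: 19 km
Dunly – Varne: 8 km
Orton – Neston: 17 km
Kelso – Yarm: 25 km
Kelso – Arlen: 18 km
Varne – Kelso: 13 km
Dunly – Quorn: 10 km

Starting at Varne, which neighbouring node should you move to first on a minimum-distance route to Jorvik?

Enumerating some paths:
Varne → Dunly → Orton → Neston → Wendle → Jorvik: 8+3+17+2+6 = 36
Varne → Dunly → Quorn → Neston → Wendle → Jorvik: 8+10+9+2+6 = 35
Varne → Dunly → Yarm → Wendle → Jorvik: 8+3+17+6 = 34
Varne → Dunly → Quorn → Wendle → Jorvik: 8+10+12+6 = 36
The minimum is 34 km via Varne → Dunly → Yarm → Wendle → Jorvik.
So from Varne the first move is to Dunly.

Dunly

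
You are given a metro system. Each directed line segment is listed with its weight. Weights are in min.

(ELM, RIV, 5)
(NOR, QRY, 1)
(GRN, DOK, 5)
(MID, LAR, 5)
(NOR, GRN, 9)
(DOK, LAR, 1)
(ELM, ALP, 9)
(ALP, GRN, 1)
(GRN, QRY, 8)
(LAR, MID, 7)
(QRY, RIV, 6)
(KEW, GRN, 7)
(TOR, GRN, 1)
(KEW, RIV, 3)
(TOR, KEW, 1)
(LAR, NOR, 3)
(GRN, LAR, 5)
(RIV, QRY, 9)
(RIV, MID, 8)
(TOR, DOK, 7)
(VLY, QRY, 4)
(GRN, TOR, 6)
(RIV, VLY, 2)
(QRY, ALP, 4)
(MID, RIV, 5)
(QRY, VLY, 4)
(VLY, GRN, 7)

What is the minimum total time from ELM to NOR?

Candidate routes:
ELM - ALP - GRN - LAR - NOR: 9+1+5+3 = 18
ELM - ALP - GRN - DOK - LAR - NOR: 9+1+5+1+3 = 19
The minimum is 18 min via ELM - ALP - GRN - LAR - NOR.

18 min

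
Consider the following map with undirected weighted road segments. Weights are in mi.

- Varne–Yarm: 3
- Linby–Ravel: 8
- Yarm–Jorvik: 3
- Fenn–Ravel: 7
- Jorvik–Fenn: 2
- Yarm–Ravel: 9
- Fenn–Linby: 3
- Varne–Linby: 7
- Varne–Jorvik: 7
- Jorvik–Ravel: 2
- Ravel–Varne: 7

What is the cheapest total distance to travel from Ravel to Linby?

7 mi

Compare a few routes:
Ravel → Jorvik → Fenn → Linby: 2+2+3 = 7
Ravel → Fenn → Linby: 7+3 = 10
Ravel → Linby: 8 = 8
The minimum is 7 mi via Ravel → Jorvik → Fenn → Linby.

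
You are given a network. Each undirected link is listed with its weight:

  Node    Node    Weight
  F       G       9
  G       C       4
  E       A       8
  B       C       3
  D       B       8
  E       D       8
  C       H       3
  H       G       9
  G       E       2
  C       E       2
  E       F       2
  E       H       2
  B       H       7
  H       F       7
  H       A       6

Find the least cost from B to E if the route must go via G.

Shortest B→G: B–C–G = 7
Shortest G→E: G–E = 2
Total via G: 7 + 2 = 9.

9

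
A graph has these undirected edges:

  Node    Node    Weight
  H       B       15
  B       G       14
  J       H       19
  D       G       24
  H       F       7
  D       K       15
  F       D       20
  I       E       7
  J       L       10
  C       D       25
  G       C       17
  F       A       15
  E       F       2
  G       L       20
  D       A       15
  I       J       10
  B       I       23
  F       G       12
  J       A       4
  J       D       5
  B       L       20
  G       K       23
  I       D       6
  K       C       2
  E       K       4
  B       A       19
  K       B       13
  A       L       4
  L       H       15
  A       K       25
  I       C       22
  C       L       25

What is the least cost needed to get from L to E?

Settle nodes by increasing distance from L:
L: 0
A: 4  (via L)
J: 8  (via A)
D: 13  (via J)
H: 15  (via L)
I: 18  (via J)
F: 19  (via A)
B: 20  (via L)
G: 20  (via L)
E: 21  (via F)
Shortest route: L–A–F–E = 21.

21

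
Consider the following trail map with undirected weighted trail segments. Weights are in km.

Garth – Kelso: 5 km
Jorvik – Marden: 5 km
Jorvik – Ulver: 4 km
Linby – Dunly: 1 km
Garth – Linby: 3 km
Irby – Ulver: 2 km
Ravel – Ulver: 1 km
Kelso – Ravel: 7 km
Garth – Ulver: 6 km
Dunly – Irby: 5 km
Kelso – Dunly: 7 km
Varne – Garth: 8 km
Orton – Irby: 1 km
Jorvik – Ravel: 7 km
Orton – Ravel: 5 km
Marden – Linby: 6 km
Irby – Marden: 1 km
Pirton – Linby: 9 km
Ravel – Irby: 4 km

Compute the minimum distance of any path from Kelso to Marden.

Candidate routes:
Kelso - Ravel - Ulver - Irby - Marden: 7+1+2+1 = 11
Kelso - Ravel - Irby - Marden: 7+4+1 = 12
Cheapest is Kelso - Ravel - Ulver - Irby - Marden at 11 km.

11 km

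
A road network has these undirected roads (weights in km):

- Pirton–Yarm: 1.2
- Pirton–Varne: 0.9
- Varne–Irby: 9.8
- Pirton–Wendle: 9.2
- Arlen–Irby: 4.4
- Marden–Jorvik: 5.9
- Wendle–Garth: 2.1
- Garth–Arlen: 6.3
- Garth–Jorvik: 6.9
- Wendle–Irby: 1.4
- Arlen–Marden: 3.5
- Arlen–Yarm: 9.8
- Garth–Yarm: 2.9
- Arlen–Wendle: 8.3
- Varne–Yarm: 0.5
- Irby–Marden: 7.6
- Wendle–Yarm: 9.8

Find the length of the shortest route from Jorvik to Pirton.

11 km

Settle nodes by increasing distance from Jorvik:
Jorvik: 0
Marden: 5.9  (via Jorvik)
Garth: 6.9  (via Jorvik)
Wendle: 9  (via Garth)
Arlen: 9.4  (via Marden)
Yarm: 9.8  (via Garth)
Varne: 10.3  (via Yarm)
Irby: 10.4  (via Wendle)
Pirton: 11  (via Yarm)
Shortest route: Jorvik → Garth → Yarm → Pirton = 11 km.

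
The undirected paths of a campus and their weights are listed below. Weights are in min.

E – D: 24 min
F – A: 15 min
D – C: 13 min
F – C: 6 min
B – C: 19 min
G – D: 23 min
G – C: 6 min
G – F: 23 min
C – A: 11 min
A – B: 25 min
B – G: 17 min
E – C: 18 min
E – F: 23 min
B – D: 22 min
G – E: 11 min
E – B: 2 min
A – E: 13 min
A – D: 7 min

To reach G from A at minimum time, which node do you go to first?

C

Compare a few routes:
A–E–G: 13+11 = 24
A–C–G: 11+6 = 17
The minimum is 17 min via A–C–G.
So from A the first move is to C.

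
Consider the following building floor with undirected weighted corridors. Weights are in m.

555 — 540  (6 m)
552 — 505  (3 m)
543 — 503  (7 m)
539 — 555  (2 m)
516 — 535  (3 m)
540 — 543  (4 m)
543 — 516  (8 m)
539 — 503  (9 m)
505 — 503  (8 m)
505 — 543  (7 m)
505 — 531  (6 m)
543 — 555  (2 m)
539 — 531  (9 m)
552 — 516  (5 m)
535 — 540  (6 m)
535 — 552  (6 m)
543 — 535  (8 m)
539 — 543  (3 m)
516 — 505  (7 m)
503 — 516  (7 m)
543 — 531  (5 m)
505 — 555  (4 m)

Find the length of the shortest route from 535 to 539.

Candidate routes:
535–543–555–539: 8+2+2 = 12
535–543–539: 8+3 = 11
535–516–543–539: 3+8+3 = 14
535–540–543–539: 6+4+3 = 13
Cheapest is 535–543–539 at 11 m.

11 m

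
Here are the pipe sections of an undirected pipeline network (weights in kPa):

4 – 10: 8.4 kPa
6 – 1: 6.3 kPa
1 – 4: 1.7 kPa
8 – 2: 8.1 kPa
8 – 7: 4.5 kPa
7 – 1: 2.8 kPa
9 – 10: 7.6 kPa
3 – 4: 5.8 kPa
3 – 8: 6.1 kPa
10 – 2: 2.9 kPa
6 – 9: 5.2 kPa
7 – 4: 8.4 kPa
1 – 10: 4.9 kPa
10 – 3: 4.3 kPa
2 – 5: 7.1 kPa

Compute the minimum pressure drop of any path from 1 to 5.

14.9 kPa

Settle nodes by increasing distance from 1:
1: 0
4: 1.7  (via 1)
7: 2.8  (via 1)
10: 4.9  (via 1)
6: 6.3  (via 1)
8: 7.3  (via 7)
3: 7.5  (via 4)
2: 7.8  (via 10)
9: 11.5  (via 6)
5: 14.9  (via 2)
Shortest route: 1 → 10 → 2 → 5 = 14.9 kPa.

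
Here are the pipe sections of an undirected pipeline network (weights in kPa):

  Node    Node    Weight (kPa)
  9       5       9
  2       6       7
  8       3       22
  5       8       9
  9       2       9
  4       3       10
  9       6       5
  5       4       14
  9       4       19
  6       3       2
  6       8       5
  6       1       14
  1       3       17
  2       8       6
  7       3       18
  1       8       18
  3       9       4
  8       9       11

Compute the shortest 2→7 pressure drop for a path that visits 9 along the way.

31 kPa

Best 2 to 9: 2–9 costing 9
Best 9 to 7: 9–3–7 costing 22
Total via 9: 9 + 22 = 31 kPa.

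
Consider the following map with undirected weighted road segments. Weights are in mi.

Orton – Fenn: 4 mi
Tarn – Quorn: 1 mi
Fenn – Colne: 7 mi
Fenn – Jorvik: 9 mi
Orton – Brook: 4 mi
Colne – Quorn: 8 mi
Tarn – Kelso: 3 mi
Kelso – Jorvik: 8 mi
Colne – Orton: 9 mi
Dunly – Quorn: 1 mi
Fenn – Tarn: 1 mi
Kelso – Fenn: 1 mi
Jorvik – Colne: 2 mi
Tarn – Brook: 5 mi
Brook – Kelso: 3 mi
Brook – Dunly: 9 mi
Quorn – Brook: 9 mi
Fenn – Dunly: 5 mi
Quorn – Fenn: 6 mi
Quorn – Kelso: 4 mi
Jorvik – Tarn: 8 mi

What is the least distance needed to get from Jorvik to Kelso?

Settle nodes by increasing distance from Jorvik:
Jorvik: 0
Colne: 2  (via Jorvik)
Tarn: 8  (via Jorvik)
Kelso: 8  (via Jorvik)
Shortest route: Jorvik–Kelso = 8 mi.

8 mi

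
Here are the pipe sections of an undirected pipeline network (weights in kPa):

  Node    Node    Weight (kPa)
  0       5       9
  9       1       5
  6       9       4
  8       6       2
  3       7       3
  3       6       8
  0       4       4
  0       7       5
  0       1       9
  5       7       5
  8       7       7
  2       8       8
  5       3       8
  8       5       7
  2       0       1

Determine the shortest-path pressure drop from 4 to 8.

Candidate routes:
4–0–2–8: 4+1+8 = 13
4–0–7–8: 4+5+7 = 16
4–0–5–8: 4+9+7 = 20
Cheapest is 4–0–2–8 at 13 kPa.

13 kPa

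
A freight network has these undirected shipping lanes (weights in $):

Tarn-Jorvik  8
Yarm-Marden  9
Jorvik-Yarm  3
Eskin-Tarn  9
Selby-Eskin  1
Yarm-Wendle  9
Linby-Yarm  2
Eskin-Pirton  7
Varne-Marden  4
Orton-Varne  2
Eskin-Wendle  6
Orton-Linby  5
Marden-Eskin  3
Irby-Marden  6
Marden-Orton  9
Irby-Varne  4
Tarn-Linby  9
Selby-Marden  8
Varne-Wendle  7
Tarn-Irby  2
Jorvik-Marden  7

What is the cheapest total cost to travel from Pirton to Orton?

$16

Enumerating some paths:
Pirton - Eskin - Marden - Orton: 7+3+9 = 19
Pirton - Eskin - Marden - Varne - Orton: 7+3+4+2 = 16
Cheapest is Pirton - Eskin - Marden - Varne - Orton at $16.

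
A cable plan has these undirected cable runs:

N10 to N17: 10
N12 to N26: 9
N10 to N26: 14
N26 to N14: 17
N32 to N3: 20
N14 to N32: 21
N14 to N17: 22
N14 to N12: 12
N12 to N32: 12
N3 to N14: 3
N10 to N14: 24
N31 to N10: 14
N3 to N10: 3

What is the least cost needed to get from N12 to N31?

Enumerating some paths:
N12–N26–N10–N31: 9+14+14 = 37
N12–N14–N3–N10–N31: 12+3+3+14 = 32
N12–N32–N3–N10–N31: 12+20+3+14 = 49
N12–N26–N14–N3–N10–N31: 9+17+3+3+14 = 46
The minimum is 32 via N12–N14–N3–N10–N31.

32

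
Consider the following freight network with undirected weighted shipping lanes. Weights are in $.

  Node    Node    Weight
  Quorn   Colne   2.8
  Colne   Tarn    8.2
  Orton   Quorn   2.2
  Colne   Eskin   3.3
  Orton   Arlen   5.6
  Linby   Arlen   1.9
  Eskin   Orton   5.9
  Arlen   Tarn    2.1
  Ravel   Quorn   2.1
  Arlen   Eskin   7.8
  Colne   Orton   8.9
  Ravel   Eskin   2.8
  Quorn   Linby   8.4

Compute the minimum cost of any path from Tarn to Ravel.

$12

Running Dijkstra from Tarn:
Tarn: 0
Arlen: 2.1  (via Tarn)
Linby: 4  (via Arlen)
Orton: 7.7  (via Arlen)
Colne: 8.2  (via Tarn)
Eskin: 9.9  (via Arlen)
Quorn: 9.9  (via Orton)
Ravel: 12  (via Quorn)
Shortest route: Tarn–Arlen–Orton–Quorn–Ravel = $12.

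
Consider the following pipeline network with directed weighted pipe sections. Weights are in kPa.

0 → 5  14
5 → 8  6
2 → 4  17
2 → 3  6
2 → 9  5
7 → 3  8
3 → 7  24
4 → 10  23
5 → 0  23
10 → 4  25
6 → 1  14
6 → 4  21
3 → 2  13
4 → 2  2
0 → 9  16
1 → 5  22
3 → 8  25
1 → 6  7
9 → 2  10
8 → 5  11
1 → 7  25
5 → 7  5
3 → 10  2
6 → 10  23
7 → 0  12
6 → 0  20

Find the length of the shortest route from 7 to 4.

Compare a few routes:
7 → 3 → 2 → 4: 8+13+17 = 38
7 → 3 → 10 → 4: 8+2+25 = 35
Cheapest is 7 → 3 → 10 → 4 at 35 kPa.

35 kPa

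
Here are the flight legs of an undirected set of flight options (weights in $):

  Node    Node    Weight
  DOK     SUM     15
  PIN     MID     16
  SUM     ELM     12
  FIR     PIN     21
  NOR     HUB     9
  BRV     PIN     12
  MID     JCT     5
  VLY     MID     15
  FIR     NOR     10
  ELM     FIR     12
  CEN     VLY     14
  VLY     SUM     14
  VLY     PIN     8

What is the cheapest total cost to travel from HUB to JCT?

Candidate routes:
HUB - NOR - FIR - PIN - VLY - MID - JCT: 9+10+21+8+15+5 = 68
HUB - NOR - FIR - PIN - MID - JCT: 9+10+21+16+5 = 61
The minimum is $61 via HUB - NOR - FIR - PIN - MID - JCT.

$61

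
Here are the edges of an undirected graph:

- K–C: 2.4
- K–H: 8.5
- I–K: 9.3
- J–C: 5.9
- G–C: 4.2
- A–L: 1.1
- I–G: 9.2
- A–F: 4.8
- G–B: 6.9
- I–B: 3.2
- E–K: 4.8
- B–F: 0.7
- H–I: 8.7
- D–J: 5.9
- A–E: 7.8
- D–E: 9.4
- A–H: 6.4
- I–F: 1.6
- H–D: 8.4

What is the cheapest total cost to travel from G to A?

12.4

Shortest distances from G:
G: 0
C: 4.2  (via G)
K: 6.6  (via C)
B: 6.9  (via G)
F: 7.6  (via B)
I: 9.2  (via G)
J: 10.1  (via C)
E: 11.4  (via K)
A: 12.4  (via F)
Shortest route: G → B → F → A = 12.4.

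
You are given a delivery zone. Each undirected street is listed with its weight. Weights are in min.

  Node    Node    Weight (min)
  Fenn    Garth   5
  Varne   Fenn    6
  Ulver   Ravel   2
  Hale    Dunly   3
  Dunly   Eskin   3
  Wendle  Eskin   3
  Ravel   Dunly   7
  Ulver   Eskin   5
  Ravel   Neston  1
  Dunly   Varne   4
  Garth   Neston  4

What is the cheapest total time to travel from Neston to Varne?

Compare a few routes:
Neston → Ravel → Ulver → Eskin → Dunly → Varne: 1+2+5+3+4 = 15
Neston → Ravel → Dunly → Varne: 1+7+4 = 12
Neston → Garth → Fenn → Varne: 4+5+6 = 15
Cheapest is Neston → Ravel → Dunly → Varne at 12 min.

12 min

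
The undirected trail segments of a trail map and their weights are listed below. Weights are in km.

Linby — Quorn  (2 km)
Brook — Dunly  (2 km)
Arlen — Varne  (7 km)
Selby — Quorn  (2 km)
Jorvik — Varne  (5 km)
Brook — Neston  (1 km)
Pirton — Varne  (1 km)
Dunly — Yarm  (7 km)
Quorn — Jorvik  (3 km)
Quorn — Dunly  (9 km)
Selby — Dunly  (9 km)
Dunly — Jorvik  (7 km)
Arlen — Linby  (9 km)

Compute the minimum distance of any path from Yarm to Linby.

Settle nodes by increasing distance from Yarm:
Yarm: 0
Dunly: 7  (via Yarm)
Brook: 9  (via Dunly)
Neston: 10  (via Brook)
Jorvik: 14  (via Dunly)
Selby: 16  (via Dunly)
Quorn: 16  (via Dunly)
Linby: 18  (via Quorn)
Shortest route: Yarm → Dunly → Quorn → Linby = 18 km.

18 km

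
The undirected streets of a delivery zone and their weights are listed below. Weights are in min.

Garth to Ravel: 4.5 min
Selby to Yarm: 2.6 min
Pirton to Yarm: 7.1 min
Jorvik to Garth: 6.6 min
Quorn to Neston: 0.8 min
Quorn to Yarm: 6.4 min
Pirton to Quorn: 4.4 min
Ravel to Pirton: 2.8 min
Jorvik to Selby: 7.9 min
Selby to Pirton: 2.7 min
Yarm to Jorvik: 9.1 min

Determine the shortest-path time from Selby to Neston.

7.9 min

Candidate routes:
Selby → Yarm → Quorn → Neston: 2.6+6.4+0.8 = 9.8
Selby → Pirton → Quorn → Neston: 2.7+4.4+0.8 = 7.9
Cheapest is Selby → Pirton → Quorn → Neston at 7.9 min.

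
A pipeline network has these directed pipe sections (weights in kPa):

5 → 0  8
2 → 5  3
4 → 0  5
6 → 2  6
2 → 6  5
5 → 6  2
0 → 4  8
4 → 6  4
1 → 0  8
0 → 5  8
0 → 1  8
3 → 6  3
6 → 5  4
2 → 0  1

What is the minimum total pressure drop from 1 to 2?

Compare a few routes:
1 → 0 → 5 → 6 → 2: 8+8+2+6 = 24
1 → 0 → 4 → 6 → 2: 8+8+4+6 = 26
Cheapest is 1 → 0 → 5 → 6 → 2 at 24 kPa.

24 kPa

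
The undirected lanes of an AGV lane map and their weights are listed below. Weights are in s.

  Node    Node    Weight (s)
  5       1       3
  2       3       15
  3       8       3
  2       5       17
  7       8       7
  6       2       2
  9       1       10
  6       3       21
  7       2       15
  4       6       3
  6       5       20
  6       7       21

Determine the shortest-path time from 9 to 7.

45 s

Compare a few routes:
9 → 1 → 5 → 2 → 6 → 7: 10+3+17+2+21 = 53
9 → 1 → 5 → 2 → 7: 10+3+17+15 = 45
9 → 1 → 5 → 6 → 2 → 7: 10+3+20+2+15 = 50
The minimum is 45 s via 9 → 1 → 5 → 2 → 7.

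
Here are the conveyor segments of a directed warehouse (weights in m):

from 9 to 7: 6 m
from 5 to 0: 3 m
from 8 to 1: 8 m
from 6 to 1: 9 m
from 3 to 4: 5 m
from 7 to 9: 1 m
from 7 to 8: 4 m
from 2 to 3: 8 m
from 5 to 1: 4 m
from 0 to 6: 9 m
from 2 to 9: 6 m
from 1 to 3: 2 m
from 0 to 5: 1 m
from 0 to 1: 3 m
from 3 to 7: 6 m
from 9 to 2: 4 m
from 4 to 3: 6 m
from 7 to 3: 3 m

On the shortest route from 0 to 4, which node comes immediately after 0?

1

Enumerating some paths:
0 → 5 → 1 → 3 → 4: 1+4+2+5 = 12
0 → 1 → 3 → 4: 3+2+5 = 10
The minimum is 10 m via 0 → 1 → 3 → 4.
So from 0 the first move is to 1.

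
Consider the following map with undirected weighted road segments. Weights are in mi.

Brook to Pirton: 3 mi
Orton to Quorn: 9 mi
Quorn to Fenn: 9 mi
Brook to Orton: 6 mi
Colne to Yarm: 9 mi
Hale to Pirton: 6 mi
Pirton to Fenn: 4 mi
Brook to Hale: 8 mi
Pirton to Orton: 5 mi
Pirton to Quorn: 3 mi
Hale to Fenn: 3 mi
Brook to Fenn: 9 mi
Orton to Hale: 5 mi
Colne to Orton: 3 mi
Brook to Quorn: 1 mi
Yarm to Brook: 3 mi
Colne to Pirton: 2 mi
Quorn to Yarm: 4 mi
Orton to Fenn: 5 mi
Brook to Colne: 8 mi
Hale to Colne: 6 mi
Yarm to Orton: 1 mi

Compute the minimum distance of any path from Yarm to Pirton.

Running Dijkstra from Yarm:
Yarm: 0
Orton: 1  (via Yarm)
Brook: 3  (via Yarm)
Colne: 4  (via Orton)
Quorn: 4  (via Yarm)
Hale: 6  (via Orton)
Fenn: 6  (via Orton)
Pirton: 6  (via Orton)
Shortest route: Yarm–Orton–Pirton = 6 mi.

6 mi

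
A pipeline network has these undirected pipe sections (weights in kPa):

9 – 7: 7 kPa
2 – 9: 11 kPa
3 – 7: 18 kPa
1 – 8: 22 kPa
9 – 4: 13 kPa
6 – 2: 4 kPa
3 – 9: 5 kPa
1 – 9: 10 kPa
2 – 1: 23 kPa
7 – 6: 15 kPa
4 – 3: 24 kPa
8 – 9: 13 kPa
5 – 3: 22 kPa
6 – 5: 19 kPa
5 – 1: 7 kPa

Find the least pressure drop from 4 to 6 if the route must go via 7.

35 kPa

Best 4 to 7: 4 → 9 → 7 costing 20
Shortest 7→6: 7 → 6 = 15
Total via 7: 20 + 15 = 35 kPa.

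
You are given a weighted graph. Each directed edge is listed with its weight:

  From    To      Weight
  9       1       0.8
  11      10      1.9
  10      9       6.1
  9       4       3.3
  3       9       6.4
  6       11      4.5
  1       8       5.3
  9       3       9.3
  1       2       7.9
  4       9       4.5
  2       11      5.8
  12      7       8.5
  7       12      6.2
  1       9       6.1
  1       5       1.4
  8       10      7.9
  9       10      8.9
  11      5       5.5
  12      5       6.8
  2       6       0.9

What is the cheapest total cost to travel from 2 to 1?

14.2

Shortest distances from 2:
2: 0
6: 0.9  (via 2)
11: 5.4  (via 6)
10: 7.3  (via 11)
5: 10.9  (via 11)
9: 13.4  (via 10)
1: 14.2  (via 9)
Shortest route: 2 → 6 → 11 → 10 → 9 → 1 = 14.2.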